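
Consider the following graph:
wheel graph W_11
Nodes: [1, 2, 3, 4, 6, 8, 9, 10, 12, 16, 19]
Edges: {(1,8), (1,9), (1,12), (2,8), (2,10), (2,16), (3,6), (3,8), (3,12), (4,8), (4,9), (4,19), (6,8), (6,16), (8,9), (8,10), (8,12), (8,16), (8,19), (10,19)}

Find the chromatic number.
Clique number ω(G) = 3 (lower bound: χ ≥ ω).
The clique on [1, 8, 9] has size 3, forcing χ ≥ 3, and the coloring below uses 3 colors, so χ(G) = 3.
A valid 3-coloring: color 1: [8]; color 2: [1, 3, 4, 10, 16]; color 3: [2, 6, 9, 12, 19].

χ(G) = 3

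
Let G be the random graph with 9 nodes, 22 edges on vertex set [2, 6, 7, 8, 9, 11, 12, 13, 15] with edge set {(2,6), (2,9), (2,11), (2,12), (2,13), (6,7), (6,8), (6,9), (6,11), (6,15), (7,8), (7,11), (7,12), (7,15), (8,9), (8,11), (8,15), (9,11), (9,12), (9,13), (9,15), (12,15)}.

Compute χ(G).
Clique number ω(G) = 4 (lower bound: χ ≥ ω).
The clique on [6, 8, 9, 11] has size 4, forcing χ ≥ 4, and the coloring below uses 4 colors, so χ(G) = 4.
A valid 4-coloring: color 1: [7, 9]; color 2: [6, 12, 13]; color 3: [11, 15]; color 4: [2, 8].

χ(G) = 4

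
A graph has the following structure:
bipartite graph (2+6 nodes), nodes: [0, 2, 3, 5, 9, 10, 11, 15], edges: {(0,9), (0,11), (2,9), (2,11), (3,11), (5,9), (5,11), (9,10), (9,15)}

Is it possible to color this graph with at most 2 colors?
Yes, G is 2-colorable

A valid 2-coloring: color 1: [9, 11]; color 2: [0, 2, 3, 5, 10, 15].
(χ(G) = 2 ≤ 2.)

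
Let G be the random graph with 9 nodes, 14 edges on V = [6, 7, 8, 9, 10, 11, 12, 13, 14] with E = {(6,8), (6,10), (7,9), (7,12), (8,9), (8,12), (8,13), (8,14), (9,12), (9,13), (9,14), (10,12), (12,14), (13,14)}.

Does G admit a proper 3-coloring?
The clique on vertices [8, 9, 12, 14] has size 4 > 3, so it alone needs 4 colors.

No, G is not 3-colorable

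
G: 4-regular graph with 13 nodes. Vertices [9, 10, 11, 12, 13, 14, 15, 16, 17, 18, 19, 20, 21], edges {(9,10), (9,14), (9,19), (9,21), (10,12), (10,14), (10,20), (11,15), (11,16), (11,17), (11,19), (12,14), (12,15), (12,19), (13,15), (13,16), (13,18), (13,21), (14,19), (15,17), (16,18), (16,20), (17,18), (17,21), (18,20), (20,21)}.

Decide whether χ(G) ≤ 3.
A valid 3-coloring: color 1: [10, 15, 18, 19, 21]; color 2: [9, 12, 16, 17]; color 3: [11, 13, 14, 20].
(χ(G) = 3 ≤ 3.)

Yes, G is 3-colorable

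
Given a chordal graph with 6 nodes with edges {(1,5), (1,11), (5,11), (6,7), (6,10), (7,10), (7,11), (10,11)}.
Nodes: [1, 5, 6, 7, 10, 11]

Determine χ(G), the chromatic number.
χ(G) = 3

Clique number ω(G) = 3 (lower bound: χ ≥ ω).
The clique on [1, 5, 11] has size 3, forcing χ ≥ 3, and the coloring below uses 3 colors, so χ(G) = 3.
A valid 3-coloring: color 1: [6, 11]; color 2: [5, 7]; color 3: [1, 10].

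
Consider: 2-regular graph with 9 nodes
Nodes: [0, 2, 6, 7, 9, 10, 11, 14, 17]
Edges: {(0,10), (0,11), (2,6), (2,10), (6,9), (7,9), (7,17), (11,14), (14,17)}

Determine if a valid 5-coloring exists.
Yes, G is 5-colorable

A valid 5-coloring: color 1: [0, 2, 7, 14]; color 2: [6, 10, 11, 17]; color 3: [9].
(χ(G) = 3 ≤ 5.)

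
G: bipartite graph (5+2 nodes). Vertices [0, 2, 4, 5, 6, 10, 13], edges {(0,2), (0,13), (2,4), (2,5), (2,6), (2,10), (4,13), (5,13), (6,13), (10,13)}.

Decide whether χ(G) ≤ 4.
A valid 4-coloring: color 1: [2, 13]; color 2: [0, 4, 5, 6, 10].
(χ(G) = 2 ≤ 4.)

Yes, G is 4-colorable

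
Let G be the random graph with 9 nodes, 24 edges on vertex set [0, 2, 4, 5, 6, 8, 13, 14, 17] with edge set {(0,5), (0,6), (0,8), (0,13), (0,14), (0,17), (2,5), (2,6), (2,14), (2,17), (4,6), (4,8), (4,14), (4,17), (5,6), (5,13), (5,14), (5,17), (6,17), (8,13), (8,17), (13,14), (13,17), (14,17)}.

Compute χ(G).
χ(G) = 5

Clique number ω(G) = 5 (lower bound: χ ≥ ω).
The clique on [0, 5, 13, 14, 17] has size 5, forcing χ ≥ 5, and the coloring below uses 5 colors, so χ(G) = 5.
A valid 5-coloring: color 1: [17]; color 2: [0, 2, 4]; color 3: [5, 8]; color 4: [6, 14]; color 5: [13].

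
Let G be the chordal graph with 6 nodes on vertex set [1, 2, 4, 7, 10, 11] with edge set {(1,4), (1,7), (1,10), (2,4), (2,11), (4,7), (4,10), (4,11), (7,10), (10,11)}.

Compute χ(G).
Clique number ω(G) = 4 (lower bound: χ ≥ ω).
The clique on [1, 4, 7, 10] has size 4, forcing χ ≥ 4, and the coloring below uses 4 colors, so χ(G) = 4.
A valid 4-coloring: color 1: [4]; color 2: [2, 10]; color 3: [1, 11]; color 4: [7].

χ(G) = 4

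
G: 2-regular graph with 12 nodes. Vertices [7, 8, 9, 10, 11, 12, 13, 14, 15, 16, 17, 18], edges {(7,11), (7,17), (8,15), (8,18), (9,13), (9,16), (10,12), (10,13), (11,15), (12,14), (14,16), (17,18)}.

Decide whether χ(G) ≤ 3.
A valid 3-coloring: color 1: [8, 11, 12, 13, 16, 17]; color 2: [7, 9, 10, 14, 15, 18].
(χ(G) = 2 ≤ 3.)

Yes, G is 3-colorable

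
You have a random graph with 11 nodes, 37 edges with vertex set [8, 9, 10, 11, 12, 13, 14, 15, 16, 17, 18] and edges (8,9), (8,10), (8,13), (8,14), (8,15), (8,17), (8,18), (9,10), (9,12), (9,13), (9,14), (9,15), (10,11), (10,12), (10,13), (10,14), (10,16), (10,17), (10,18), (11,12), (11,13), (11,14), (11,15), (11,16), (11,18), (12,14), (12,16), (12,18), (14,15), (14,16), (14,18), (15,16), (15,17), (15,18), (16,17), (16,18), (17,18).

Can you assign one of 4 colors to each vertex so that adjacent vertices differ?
The clique on vertices [10, 11, 12, 14, 16, 18] has size 6 > 4, so it alone needs 6 colors.

No, G is not 4-colorable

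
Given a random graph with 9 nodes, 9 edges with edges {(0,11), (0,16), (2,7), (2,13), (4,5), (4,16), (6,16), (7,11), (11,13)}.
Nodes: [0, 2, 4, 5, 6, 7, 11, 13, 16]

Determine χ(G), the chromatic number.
χ(G) = 2

Clique number ω(G) = 2 (lower bound: χ ≥ ω).
The graph is bipartite (no odd cycle), so 2 colors suffice: χ(G) = 2.
A valid 2-coloring: color 1: [2, 5, 11, 16]; color 2: [0, 4, 6, 7, 13].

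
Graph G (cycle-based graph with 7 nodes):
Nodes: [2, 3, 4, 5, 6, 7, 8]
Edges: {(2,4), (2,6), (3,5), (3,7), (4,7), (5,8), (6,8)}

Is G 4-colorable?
A valid 4-coloring: color 1: [2, 3, 8]; color 2: [4, 5, 6]; color 3: [7].
(χ(G) = 3 ≤ 4.)

Yes, G is 4-colorable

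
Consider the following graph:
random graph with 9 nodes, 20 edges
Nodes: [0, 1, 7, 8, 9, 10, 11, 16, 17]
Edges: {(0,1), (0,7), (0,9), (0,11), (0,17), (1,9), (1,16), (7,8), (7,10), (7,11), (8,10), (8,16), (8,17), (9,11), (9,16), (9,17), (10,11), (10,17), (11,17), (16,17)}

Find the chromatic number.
χ(G) = 4

Clique number ω(G) = 4 (lower bound: χ ≥ ω).
The clique on [0, 9, 11, 17] has size 4, forcing χ ≥ 4, and the coloring below uses 4 colors, so χ(G) = 4.
A valid 4-coloring: color 1: [1, 7, 17]; color 2: [11, 16]; color 3: [0, 10]; color 4: [8, 9].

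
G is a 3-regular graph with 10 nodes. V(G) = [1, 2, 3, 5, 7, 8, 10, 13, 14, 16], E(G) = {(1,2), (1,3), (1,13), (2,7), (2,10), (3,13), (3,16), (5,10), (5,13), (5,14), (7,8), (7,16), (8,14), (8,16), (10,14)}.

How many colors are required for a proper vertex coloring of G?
Clique number ω(G) = 3 (lower bound: χ ≥ ω).
The clique on [1, 3, 13] has size 3, forcing χ ≥ 3, and the coloring below uses 3 colors, so χ(G) = 3.
A valid 3-coloring: color 1: [7, 13, 14]; color 2: [1, 10, 16]; color 3: [2, 3, 5, 8].

χ(G) = 3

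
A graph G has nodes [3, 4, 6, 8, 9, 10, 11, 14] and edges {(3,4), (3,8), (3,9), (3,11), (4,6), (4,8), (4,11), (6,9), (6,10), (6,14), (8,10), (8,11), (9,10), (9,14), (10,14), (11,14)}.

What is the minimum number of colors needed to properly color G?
Clique number ω(G) = 4 (lower bound: χ ≥ ω).
The clique on [6, 9, 10, 14] has size 4, forcing χ ≥ 4, and the coloring below uses 4 colors, so χ(G) = 4.
A valid 4-coloring: color 1: [10, 11]; color 2: [8, 9]; color 3: [3, 6]; color 4: [4, 14].

χ(G) = 4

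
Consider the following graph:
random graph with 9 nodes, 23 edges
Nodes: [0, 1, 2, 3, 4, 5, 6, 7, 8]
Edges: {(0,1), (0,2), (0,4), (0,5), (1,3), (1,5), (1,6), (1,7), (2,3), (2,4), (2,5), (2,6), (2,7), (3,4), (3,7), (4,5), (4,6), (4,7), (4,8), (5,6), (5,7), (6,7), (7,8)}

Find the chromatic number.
χ(G) = 5

Clique number ω(G) = 5 (lower bound: χ ≥ ω).
The clique on [2, 4, 5, 6, 7] has size 5, forcing χ ≥ 5, and the coloring below uses 5 colors, so χ(G) = 5.
A valid 5-coloring: color 1: [0, 7]; color 2: [1, 4]; color 3: [3, 5, 8]; color 4: [2]; color 5: [6].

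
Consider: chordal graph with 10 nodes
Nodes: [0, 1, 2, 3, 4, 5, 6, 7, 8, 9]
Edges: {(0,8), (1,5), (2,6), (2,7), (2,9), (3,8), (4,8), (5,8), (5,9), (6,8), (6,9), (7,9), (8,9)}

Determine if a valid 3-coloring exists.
Yes, G is 3-colorable

A valid 3-coloring: color 1: [1, 2, 8]; color 2: [0, 3, 4, 9]; color 3: [5, 6, 7].
(χ(G) = 3 ≤ 3.)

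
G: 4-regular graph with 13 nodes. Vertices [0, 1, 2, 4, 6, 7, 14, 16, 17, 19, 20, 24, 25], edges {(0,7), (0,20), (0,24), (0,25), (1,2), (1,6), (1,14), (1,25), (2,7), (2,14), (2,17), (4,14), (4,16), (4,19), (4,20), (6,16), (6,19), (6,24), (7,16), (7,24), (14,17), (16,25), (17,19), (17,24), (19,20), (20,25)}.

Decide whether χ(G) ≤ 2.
No, G is not 2-colorable

The clique on vertices [0, 7, 24] has size 3 > 2, so it alone needs 3 colors.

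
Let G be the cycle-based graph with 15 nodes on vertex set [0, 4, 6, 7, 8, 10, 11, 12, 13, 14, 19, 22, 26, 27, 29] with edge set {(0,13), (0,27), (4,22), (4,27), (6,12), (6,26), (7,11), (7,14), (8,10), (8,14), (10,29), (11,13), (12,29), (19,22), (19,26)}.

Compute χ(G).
χ(G) = 3

Clique number ω(G) = 2 (lower bound: χ ≥ ω).
Odd cycle [11, 13, 0, 27, 4, 22, 19, 26, 6, 12, 29, 10, 8, 14, 7] needs 3 colors (χ ≥ 3).
The coloring below uses 3 colors, so χ(G) = 3.
A valid 3-coloring: color 1: [0, 4, 6, 11, 14, 19, 29]; color 2: [7, 10, 12, 13, 22, 26, 27]; color 3: [8].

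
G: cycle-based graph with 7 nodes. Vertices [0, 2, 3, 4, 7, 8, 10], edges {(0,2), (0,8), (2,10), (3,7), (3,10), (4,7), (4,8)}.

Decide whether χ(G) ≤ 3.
Yes, G is 3-colorable

A valid 3-coloring: color 1: [0, 4, 10]; color 2: [2, 7, 8]; color 3: [3].
(χ(G) = 3 ≤ 3.)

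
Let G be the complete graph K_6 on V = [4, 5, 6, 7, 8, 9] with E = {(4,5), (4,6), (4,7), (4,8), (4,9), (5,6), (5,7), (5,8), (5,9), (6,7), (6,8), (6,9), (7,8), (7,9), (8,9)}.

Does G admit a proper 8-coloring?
A valid 8-coloring: color 1: [4]; color 2: [9]; color 3: [5]; color 4: [8]; color 5: [7]; color 6: [6].
(χ(G) = 6 ≤ 8.)

Yes, G is 8-colorable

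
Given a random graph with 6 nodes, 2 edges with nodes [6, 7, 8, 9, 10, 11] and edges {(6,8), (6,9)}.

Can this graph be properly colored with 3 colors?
Yes, G is 3-colorable

A valid 3-coloring: color 1: [6, 7, 10, 11]; color 2: [8, 9].
(χ(G) = 2 ≤ 3.)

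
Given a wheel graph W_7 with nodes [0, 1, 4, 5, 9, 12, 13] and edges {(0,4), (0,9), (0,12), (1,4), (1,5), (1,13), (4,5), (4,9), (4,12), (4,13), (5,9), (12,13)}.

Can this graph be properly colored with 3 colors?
Yes, G is 3-colorable

A valid 3-coloring: color 1: [4]; color 2: [0, 5, 13]; color 3: [1, 9, 12].
(χ(G) = 3 ≤ 3.)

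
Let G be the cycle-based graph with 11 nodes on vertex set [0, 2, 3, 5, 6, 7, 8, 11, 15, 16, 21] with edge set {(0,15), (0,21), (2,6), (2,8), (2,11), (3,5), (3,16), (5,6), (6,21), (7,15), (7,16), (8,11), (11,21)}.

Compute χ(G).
χ(G) = 3

Clique number ω(G) = 3 (lower bound: χ ≥ ω).
The clique on [2, 8, 11] has size 3, forcing χ ≥ 3, and the coloring below uses 3 colors, so χ(G) = 3.
A valid 3-coloring: color 1: [2, 5, 15, 16, 21]; color 2: [0, 3, 6, 7, 11]; color 3: [8].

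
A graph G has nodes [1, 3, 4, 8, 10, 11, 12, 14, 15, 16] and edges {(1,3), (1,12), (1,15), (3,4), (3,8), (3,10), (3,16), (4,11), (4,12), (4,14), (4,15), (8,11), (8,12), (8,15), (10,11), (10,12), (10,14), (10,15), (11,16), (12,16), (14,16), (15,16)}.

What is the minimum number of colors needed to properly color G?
Clique number ω(G) = 2 (lower bound: χ ≥ ω).
The graph is bipartite (no odd cycle), so 2 colors suffice: χ(G) = 2.
A valid 2-coloring: color 1: [1, 4, 8, 10, 16]; color 2: [3, 11, 12, 14, 15].

χ(G) = 2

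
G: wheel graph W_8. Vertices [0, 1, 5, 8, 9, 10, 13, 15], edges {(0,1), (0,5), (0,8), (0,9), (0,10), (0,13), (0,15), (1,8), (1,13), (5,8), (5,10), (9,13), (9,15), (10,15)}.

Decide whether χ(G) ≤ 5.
A valid 5-coloring: color 1: [0]; color 2: [5, 13, 15]; color 3: [8, 9, 10]; color 4: [1].
(χ(G) = 4 ≤ 5.)

Yes, G is 5-colorable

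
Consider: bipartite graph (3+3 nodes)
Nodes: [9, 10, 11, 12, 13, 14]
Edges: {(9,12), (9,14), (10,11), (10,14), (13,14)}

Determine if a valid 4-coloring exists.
A valid 4-coloring: color 1: [11, 12, 14]; color 2: [9, 10, 13].
(χ(G) = 2 ≤ 4.)

Yes, G is 4-colorable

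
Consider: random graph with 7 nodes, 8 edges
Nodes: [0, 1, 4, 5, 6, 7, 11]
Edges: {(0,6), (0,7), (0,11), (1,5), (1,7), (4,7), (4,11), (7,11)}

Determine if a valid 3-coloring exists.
Yes, G is 3-colorable

A valid 3-coloring: color 1: [5, 6, 7]; color 2: [1, 11]; color 3: [0, 4].
(χ(G) = 3 ≤ 3.)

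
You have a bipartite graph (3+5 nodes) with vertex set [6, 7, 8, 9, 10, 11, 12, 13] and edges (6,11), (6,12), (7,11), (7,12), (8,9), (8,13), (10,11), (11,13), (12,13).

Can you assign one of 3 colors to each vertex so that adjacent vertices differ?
A valid 3-coloring: color 1: [8, 11, 12]; color 2: [6, 7, 9, 10, 13].
(χ(G) = 2 ≤ 3.)

Yes, G is 3-colorable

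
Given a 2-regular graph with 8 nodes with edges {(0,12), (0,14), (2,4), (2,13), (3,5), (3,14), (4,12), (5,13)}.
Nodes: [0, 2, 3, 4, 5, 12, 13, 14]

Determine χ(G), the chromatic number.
χ(G) = 2

Clique number ω(G) = 2 (lower bound: χ ≥ ω).
The graph is bipartite (no odd cycle), so 2 colors suffice: χ(G) = 2.
A valid 2-coloring: color 1: [2, 5, 12, 14]; color 2: [0, 3, 4, 13].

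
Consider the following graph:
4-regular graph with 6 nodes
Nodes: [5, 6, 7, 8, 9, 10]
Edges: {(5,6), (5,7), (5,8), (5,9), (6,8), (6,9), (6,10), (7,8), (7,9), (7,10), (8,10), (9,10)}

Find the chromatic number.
Clique number ω(G) = 3 (lower bound: χ ≥ ω).
The clique on [6, 8, 10] has size 3, forcing χ ≥ 3, and the coloring below uses 3 colors, so χ(G) = 3.
A valid 3-coloring: color 1: [5, 10]; color 2: [8, 9]; color 3: [6, 7].

χ(G) = 3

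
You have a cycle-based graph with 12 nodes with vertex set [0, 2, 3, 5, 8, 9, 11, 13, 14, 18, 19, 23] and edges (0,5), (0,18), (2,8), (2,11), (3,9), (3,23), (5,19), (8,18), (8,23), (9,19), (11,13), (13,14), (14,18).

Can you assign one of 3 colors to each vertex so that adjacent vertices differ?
Yes, G is 3-colorable

A valid 3-coloring: color 1: [2, 5, 9, 13, 18, 23]; color 2: [0, 3, 8, 11, 14, 19].
(χ(G) = 2 ≤ 3.)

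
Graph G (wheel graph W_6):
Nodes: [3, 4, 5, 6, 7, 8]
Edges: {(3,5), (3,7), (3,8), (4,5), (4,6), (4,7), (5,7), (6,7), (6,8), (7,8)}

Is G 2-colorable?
The clique on vertices [3, 7, 8] has size 3 > 2, so it alone needs 3 colors.

No, G is not 2-colorable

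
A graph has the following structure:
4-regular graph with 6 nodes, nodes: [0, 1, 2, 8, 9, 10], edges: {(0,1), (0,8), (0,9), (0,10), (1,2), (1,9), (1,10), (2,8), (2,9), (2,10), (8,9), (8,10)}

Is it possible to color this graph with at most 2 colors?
The clique on vertices [0, 8, 9] has size 3 > 2, so it alone needs 3 colors.

No, G is not 2-colorable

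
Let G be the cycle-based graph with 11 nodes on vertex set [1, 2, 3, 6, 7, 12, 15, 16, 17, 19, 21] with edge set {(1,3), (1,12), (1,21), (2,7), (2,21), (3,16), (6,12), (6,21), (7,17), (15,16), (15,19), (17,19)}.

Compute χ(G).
χ(G) = 3

Clique number ω(G) = 2 (lower bound: χ ≥ ω).
Odd cycle [19, 15, 16, 3, 1, 21, 2, 7, 17] needs 3 colors (χ ≥ 3).
The coloring below uses 3 colors, so χ(G) = 3.
A valid 3-coloring: color 1: [1, 6, 7, 16, 19]; color 2: [3, 12, 15, 17, 21]; color 3: [2].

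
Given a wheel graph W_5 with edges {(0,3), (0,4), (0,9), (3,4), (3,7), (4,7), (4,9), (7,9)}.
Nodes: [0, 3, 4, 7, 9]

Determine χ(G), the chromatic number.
Clique number ω(G) = 3 (lower bound: χ ≥ ω).
The clique on [0, 4, 9] has size 3, forcing χ ≥ 3, and the coloring below uses 3 colors, so χ(G) = 3.
A valid 3-coloring: color 1: [4]; color 2: [0, 7]; color 3: [3, 9].

χ(G) = 3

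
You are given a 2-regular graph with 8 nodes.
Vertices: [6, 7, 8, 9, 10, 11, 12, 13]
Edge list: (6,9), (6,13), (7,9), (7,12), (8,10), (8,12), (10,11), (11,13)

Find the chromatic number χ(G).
χ(G) = 2

Clique number ω(G) = 2 (lower bound: χ ≥ ω).
The graph is bipartite (no odd cycle), so 2 colors suffice: χ(G) = 2.
A valid 2-coloring: color 1: [6, 7, 8, 11]; color 2: [9, 10, 12, 13].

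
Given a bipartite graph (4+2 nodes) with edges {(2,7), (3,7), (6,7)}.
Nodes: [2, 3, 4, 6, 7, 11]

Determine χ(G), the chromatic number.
χ(G) = 2

Clique number ω(G) = 2 (lower bound: χ ≥ ω).
The graph is bipartite (no odd cycle), so 2 colors suffice: χ(G) = 2.
A valid 2-coloring: color 1: [4, 7, 11]; color 2: [2, 3, 6].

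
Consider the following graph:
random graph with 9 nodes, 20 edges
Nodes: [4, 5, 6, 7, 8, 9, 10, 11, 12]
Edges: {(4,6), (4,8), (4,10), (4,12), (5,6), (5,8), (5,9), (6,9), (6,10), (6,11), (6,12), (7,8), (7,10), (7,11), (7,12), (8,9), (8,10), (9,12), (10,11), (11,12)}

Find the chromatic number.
Clique number ω(G) = 3 (lower bound: χ ≥ ω).
Odd cycle [7, 8, 4, 6, 11] needs 3 colors (χ ≥ 3).
Vertex 10 is adjacent to every vertex of [4, 6, 7, 8, 11], which already need 3 colors among themselves, so 10 needs a new color (χ ≥ 4).
The coloring below uses 4 colors, so χ(G) = 4.
A valid 4-coloring: color 1: [6, 8]; color 2: [5, 10, 12]; color 3: [4, 9, 11]; color 4: [7].

χ(G) = 4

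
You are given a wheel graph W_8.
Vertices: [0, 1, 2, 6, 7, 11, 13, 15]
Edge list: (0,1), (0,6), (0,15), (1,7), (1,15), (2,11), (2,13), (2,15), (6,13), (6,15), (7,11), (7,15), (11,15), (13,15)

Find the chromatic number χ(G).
Clique number ω(G) = 3 (lower bound: χ ≥ ω).
Odd cycle [7, 11, 2, 13, 6, 0, 1] needs 3 colors (χ ≥ 3).
Vertex 15 is adjacent to every vertex of [0, 1, 2, 6, 7, 11, 13], which already need 3 colors among themselves, so 15 needs a new color (χ ≥ 4).
The coloring below uses 4 colors, so χ(G) = 4.
A valid 4-coloring: color 1: [15]; color 2: [0, 2, 7]; color 3: [1, 11, 13]; color 4: [6].

χ(G) = 4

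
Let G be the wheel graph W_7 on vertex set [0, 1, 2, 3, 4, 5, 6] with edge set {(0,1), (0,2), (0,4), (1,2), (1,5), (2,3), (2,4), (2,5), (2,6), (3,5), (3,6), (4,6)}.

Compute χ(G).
χ(G) = 3

Clique number ω(G) = 3 (lower bound: χ ≥ ω).
The clique on [0, 1, 2] has size 3, forcing χ ≥ 3, and the coloring below uses 3 colors, so χ(G) = 3.
A valid 3-coloring: color 1: [2]; color 2: [1, 3, 4]; color 3: [0, 5, 6].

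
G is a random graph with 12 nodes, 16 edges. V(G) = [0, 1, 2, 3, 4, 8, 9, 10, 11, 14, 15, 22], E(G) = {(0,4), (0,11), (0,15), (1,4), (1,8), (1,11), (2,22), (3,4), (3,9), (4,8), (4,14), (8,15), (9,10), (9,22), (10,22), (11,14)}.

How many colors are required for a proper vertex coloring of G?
Clique number ω(G) = 3 (lower bound: χ ≥ ω).
The clique on [1, 4, 8] has size 3, forcing χ ≥ 3, and the coloring below uses 3 colors, so χ(G) = 3.
A valid 3-coloring: color 1: [2, 4, 9, 11, 15]; color 2: [0, 3, 8, 14, 22]; color 3: [1, 10].

χ(G) = 3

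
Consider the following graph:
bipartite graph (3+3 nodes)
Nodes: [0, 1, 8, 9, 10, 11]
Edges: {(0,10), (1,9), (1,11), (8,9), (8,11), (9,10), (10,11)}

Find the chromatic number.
χ(G) = 2

Clique number ω(G) = 2 (lower bound: χ ≥ ω).
The graph is bipartite (no odd cycle), so 2 colors suffice: χ(G) = 2.
A valid 2-coloring: color 1: [1, 8, 10]; color 2: [0, 9, 11].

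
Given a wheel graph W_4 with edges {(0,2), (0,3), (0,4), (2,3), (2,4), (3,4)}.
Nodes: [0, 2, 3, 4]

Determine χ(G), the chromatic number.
Clique number ω(G) = 4 (lower bound: χ ≥ ω).
The clique on [0, 2, 3, 4] has size 4, forcing χ ≥ 4, and the coloring below uses 4 colors, so χ(G) = 4.
A valid 4-coloring: color 1: [4]; color 2: [2]; color 3: [0]; color 4: [3].

χ(G) = 4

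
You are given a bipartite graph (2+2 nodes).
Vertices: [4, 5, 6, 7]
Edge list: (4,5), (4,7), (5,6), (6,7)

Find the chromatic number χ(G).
Clique number ω(G) = 2 (lower bound: χ ≥ ω).
The graph is bipartite (no odd cycle), so 2 colors suffice: χ(G) = 2.
A valid 2-coloring: color 1: [5, 7]; color 2: [4, 6].

χ(G) = 2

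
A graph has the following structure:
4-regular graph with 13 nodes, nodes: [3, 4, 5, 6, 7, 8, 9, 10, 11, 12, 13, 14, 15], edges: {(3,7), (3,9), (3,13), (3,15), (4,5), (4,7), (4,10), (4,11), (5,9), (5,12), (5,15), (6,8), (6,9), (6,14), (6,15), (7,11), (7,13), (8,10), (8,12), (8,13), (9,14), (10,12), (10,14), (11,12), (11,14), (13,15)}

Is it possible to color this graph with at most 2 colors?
No, G is not 2-colorable

The clique on vertices [3, 13, 15] has size 3 > 2, so it alone needs 3 colors.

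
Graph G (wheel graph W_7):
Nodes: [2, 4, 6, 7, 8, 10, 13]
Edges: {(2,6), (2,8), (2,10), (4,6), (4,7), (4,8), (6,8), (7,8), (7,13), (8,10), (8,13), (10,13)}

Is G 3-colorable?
Yes, G is 3-colorable

A valid 3-coloring: color 1: [8]; color 2: [2, 4, 13]; color 3: [6, 7, 10].
(χ(G) = 3 ≤ 3.)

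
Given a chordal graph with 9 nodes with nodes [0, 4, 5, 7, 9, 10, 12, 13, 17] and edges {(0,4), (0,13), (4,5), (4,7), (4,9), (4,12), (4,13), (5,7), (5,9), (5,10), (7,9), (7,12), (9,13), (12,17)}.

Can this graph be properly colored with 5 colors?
A valid 5-coloring: color 1: [4, 10, 17]; color 2: [7, 13]; color 3: [0, 5, 12]; color 4: [9].
(χ(G) = 4 ≤ 5.)

Yes, G is 5-colorable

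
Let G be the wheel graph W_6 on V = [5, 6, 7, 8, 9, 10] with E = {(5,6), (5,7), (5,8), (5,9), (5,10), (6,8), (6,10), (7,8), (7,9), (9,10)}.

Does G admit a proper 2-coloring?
The clique on vertices [5, 9, 10] has size 3 > 2, so it alone needs 3 colors.

No, G is not 2-colorable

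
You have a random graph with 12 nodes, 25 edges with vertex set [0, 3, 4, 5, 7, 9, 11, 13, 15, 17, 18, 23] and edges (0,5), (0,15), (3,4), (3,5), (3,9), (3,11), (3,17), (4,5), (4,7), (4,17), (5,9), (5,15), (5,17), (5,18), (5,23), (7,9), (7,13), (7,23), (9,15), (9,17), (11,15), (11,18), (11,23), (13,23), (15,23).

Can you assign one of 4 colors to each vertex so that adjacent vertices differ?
A valid 4-coloring: color 1: [5, 11, 13]; color 2: [0, 4, 9, 18, 23]; color 3: [3, 7, 15]; color 4: [17].
(χ(G) = 4 ≤ 4.)

Yes, G is 4-colorable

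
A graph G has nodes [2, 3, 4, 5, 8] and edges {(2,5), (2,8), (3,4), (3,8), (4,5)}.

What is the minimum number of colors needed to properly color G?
χ(G) = 3

Clique number ω(G) = 2 (lower bound: χ ≥ ω).
Odd cycle [3, 8, 2, 5, 4] needs 3 colors (χ ≥ 3).
The coloring below uses 3 colors, so χ(G) = 3.
A valid 3-coloring: color 1: [3, 5]; color 2: [4, 8]; color 3: [2].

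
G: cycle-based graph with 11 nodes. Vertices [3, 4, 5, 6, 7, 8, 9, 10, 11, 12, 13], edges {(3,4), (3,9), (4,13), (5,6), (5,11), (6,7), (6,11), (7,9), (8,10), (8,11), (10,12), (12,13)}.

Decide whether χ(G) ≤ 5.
Yes, G is 5-colorable

A valid 5-coloring: color 1: [4, 6, 8, 9, 12]; color 2: [3, 7, 10, 11, 13]; color 3: [5].
(χ(G) = 3 ≤ 5.)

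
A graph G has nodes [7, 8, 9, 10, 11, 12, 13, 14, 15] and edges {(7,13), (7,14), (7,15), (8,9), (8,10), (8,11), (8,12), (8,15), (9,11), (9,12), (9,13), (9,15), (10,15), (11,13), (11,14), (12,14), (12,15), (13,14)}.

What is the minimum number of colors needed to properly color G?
Clique number ω(G) = 4 (lower bound: χ ≥ ω).
The clique on [8, 9, 12, 15] has size 4, forcing χ ≥ 4, and the coloring below uses 4 colors, so χ(G) = 4.
A valid 4-coloring: color 1: [8, 13]; color 2: [9, 10, 14]; color 3: [11, 15]; color 4: [7, 12].

χ(G) = 4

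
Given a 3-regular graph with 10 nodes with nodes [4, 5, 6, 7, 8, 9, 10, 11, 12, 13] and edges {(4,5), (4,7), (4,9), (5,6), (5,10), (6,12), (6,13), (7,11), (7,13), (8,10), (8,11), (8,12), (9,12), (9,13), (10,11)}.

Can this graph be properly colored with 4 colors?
A valid 4-coloring: color 1: [5, 7, 8, 9]; color 2: [4, 10, 12, 13]; color 3: [6, 11].
(χ(G) = 3 ≤ 4.)

Yes, G is 4-colorable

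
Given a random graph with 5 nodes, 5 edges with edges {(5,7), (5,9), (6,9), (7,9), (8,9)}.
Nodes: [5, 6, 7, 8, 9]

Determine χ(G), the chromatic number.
χ(G) = 3

Clique number ω(G) = 3 (lower bound: χ ≥ ω).
The clique on [5, 7, 9] has size 3, forcing χ ≥ 3, and the coloring below uses 3 colors, so χ(G) = 3.
A valid 3-coloring: color 1: [9]; color 2: [6, 7, 8]; color 3: [5].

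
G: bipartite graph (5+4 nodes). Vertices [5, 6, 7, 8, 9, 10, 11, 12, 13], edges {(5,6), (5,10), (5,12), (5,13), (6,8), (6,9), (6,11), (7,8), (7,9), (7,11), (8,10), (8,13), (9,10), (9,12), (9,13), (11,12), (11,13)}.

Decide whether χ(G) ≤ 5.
Yes, G is 5-colorable

A valid 5-coloring: color 1: [5, 8, 9, 11]; color 2: [6, 7, 10, 12, 13].
(χ(G) = 2 ≤ 5.)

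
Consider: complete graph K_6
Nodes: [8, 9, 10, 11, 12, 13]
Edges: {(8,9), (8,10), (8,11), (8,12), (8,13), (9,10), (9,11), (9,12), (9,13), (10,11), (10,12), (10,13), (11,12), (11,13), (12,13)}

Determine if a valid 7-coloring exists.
A valid 7-coloring: color 1: [13]; color 2: [8]; color 3: [11]; color 4: [12]; color 5: [10]; color 6: [9].
(χ(G) = 6 ≤ 7.)

Yes, G is 7-colorable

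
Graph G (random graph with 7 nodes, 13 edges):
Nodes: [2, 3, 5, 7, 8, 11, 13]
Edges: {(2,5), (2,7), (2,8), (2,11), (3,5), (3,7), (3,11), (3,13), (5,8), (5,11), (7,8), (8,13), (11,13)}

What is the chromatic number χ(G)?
Clique number ω(G) = 3 (lower bound: χ ≥ ω).
The clique on [2, 5, 8] has size 3, forcing χ ≥ 3, and the coloring below uses 3 colors, so χ(G) = 3.
A valid 3-coloring: color 1: [5, 7, 13]; color 2: [2, 3]; color 3: [8, 11].

χ(G) = 3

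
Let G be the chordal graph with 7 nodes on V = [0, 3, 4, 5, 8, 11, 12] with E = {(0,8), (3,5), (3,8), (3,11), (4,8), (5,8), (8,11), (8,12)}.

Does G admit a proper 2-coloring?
No, G is not 2-colorable

The clique on vertices [3, 8, 11] has size 3 > 2, so it alone needs 3 colors.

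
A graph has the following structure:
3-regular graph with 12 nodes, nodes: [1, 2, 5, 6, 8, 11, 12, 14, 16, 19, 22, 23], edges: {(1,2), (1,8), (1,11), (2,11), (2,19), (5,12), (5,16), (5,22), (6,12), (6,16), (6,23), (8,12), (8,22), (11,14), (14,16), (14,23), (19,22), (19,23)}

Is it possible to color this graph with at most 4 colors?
A valid 4-coloring: color 1: [1, 12, 16, 19]; color 2: [2, 5, 6, 8, 14]; color 3: [11, 22, 23].
(χ(G) = 3 ≤ 4.)

Yes, G is 4-colorable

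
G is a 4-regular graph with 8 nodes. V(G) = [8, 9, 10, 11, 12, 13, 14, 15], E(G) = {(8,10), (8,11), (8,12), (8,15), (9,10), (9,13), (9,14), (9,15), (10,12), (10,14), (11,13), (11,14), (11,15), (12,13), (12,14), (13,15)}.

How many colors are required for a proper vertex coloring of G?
Clique number ω(G) = 3 (lower bound: χ ≥ ω).
The clique on [8, 10, 12] has size 3, forcing χ ≥ 3, and the coloring below uses 3 colors, so χ(G) = 3.
A valid 3-coloring: color 1: [9, 11, 12]; color 2: [8, 13, 14]; color 3: [10, 15].

χ(G) = 3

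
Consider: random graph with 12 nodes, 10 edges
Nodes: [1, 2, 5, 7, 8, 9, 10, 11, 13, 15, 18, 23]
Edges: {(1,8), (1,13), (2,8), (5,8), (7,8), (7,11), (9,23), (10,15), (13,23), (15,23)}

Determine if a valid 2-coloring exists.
Yes, G is 2-colorable

A valid 2-coloring: color 1: [8, 9, 11, 13, 15, 18]; color 2: [1, 2, 5, 7, 10, 23].
(χ(G) = 2 ≤ 2.)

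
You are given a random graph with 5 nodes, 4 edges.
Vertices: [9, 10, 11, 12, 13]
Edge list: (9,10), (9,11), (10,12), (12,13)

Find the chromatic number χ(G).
χ(G) = 2

Clique number ω(G) = 2 (lower bound: χ ≥ ω).
The graph is bipartite (no odd cycle), so 2 colors suffice: χ(G) = 2.
A valid 2-coloring: color 1: [9, 12]; color 2: [10, 11, 13].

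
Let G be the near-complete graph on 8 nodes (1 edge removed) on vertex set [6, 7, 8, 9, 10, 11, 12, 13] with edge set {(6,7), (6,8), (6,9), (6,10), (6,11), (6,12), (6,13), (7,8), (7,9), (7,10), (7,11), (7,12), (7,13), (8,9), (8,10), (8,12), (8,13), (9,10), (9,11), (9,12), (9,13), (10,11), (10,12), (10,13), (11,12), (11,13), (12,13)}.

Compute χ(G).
χ(G) = 7

Clique number ω(G) = 7 (lower bound: χ ≥ ω).
The clique on [6, 7, 8, 9, 10, 12, 13] has size 7, forcing χ ≥ 7, and the coloring below uses 7 colors, so χ(G) = 7.
A valid 7-coloring: color 1: [13]; color 2: [12]; color 3: [10]; color 4: [9]; color 5: [6]; color 6: [7]; color 7: [8, 11].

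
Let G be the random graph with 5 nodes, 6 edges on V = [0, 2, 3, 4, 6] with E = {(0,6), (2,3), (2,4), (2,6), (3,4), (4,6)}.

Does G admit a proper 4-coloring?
Yes, G is 4-colorable

A valid 4-coloring: color 1: [0, 2]; color 2: [4]; color 3: [3, 6].
(χ(G) = 3 ≤ 4.)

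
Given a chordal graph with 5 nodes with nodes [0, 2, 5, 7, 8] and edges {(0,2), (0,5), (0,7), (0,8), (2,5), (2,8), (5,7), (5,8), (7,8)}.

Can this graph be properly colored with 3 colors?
The clique on vertices [0, 2, 5, 8] has size 4 > 3, so it alone needs 4 colors.

No, G is not 3-colorable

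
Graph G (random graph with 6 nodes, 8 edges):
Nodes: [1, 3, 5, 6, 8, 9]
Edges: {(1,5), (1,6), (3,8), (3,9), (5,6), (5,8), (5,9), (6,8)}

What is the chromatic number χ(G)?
Clique number ω(G) = 3 (lower bound: χ ≥ ω).
The clique on [5, 6, 8] has size 3, forcing χ ≥ 3, and the coloring below uses 3 colors, so χ(G) = 3.
A valid 3-coloring: color 1: [3, 5]; color 2: [6, 9]; color 3: [1, 8].

χ(G) = 3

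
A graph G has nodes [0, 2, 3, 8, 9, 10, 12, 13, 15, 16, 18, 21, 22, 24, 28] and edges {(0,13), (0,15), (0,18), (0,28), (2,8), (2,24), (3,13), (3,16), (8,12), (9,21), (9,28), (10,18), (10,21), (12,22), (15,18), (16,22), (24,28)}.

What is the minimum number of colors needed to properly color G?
χ(G) = 3

Clique number ω(G) = 3 (lower bound: χ ≥ ω).
The clique on [0, 15, 18] has size 3, forcing χ ≥ 3, and the coloring below uses 3 colors, so χ(G) = 3.
A valid 3-coloring: color 1: [0, 3, 8, 9, 10, 22, 24]; color 2: [2, 12, 13, 16, 18, 21, 28]; color 3: [15].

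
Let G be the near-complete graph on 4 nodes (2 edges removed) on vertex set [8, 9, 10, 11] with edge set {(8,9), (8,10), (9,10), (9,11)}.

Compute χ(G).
Clique number ω(G) = 3 (lower bound: χ ≥ ω).
The clique on [8, 9, 10] has size 3, forcing χ ≥ 3, and the coloring below uses 3 colors, so χ(G) = 3.
A valid 3-coloring: color 1: [9]; color 2: [10, 11]; color 3: [8].

χ(G) = 3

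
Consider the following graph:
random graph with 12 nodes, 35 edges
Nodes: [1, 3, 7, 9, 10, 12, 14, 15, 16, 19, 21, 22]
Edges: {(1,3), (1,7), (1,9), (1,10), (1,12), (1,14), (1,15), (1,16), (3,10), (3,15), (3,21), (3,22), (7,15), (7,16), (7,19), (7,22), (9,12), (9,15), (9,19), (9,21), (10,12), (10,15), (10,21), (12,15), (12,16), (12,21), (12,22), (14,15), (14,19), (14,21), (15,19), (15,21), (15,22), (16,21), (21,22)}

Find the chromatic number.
Clique number ω(G) = 4 (lower bound: χ ≥ ω).
The clique on [1, 9, 12, 15] has size 4, forcing χ ≥ 4, and the coloring below uses 4 colors, so χ(G) = 4.
A valid 4-coloring: color 1: [15, 16]; color 2: [1, 19, 21]; color 3: [3, 7, 12, 14]; color 4: [9, 10, 22].

χ(G) = 4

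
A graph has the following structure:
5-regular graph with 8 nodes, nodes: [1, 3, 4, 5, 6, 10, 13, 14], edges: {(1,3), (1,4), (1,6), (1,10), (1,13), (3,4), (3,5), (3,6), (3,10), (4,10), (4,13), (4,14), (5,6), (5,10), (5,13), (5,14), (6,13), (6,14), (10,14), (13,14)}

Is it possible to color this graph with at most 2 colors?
No, G is not 2-colorable

The clique on vertices [1, 3, 4, 10] has size 4 > 2, so it alone needs 4 colors.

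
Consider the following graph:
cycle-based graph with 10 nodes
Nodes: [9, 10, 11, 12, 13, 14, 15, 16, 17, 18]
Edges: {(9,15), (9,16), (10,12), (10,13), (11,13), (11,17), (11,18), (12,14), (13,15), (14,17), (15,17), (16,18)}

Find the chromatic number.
χ(G) = 2

Clique number ω(G) = 2 (lower bound: χ ≥ ω).
The graph is bipartite (no odd cycle), so 2 colors suffice: χ(G) = 2.
A valid 2-coloring: color 1: [9, 12, 13, 17, 18]; color 2: [10, 11, 14, 15, 16].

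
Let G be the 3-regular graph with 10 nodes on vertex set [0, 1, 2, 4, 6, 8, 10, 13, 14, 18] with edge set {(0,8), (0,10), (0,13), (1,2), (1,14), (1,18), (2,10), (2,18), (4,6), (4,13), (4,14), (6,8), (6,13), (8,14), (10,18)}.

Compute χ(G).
Clique number ω(G) = 3 (lower bound: χ ≥ ω).
The clique on [1, 2, 18] has size 3, forcing χ ≥ 3, and the coloring below uses 3 colors, so χ(G) = 3.
A valid 3-coloring: color 1: [0, 6, 14, 18]; color 2: [1, 4, 8, 10]; color 3: [2, 13].

χ(G) = 3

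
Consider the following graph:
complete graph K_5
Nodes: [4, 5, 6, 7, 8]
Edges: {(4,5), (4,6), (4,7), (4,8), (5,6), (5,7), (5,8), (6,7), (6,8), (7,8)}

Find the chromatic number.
χ(G) = 5

Clique number ω(G) = 5 (lower bound: χ ≥ ω).
The clique on [4, 5, 6, 7, 8] has size 5, forcing χ ≥ 5, and the coloring below uses 5 colors, so χ(G) = 5.
A valid 5-coloring: color 1: [8]; color 2: [4]; color 3: [7]; color 4: [5]; color 5: [6].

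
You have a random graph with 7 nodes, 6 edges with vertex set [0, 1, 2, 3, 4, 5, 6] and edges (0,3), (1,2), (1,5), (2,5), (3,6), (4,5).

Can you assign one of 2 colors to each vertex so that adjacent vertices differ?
No, G is not 2-colorable

The clique on vertices [1, 2, 5] has size 3 > 2, so it alone needs 3 colors.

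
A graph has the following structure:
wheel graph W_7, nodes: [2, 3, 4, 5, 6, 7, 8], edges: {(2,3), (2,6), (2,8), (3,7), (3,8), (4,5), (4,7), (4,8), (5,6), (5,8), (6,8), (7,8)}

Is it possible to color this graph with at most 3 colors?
Yes, G is 3-colorable

A valid 3-coloring: color 1: [8]; color 2: [2, 5, 7]; color 3: [3, 4, 6].
(χ(G) = 3 ≤ 3.)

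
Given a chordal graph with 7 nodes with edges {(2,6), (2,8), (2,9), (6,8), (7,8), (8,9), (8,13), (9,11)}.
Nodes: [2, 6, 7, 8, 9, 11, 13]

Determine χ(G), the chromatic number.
χ(G) = 3

Clique number ω(G) = 3 (lower bound: χ ≥ ω).
The clique on [2, 8, 9] has size 3, forcing χ ≥ 3, and the coloring below uses 3 colors, so χ(G) = 3.
A valid 3-coloring: color 1: [8, 11]; color 2: [2, 7, 13]; color 3: [6, 9].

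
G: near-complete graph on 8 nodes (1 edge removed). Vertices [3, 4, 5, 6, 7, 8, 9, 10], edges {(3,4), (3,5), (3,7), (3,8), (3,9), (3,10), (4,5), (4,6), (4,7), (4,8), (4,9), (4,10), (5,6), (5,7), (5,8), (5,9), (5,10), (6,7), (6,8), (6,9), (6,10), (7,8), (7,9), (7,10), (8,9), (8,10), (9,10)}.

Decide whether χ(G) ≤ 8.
Yes, G is 8-colorable

A valid 8-coloring: color 1: [8]; color 2: [7]; color 3: [4]; color 4: [10]; color 5: [9]; color 6: [5]; color 7: [3, 6].
(χ(G) = 7 ≤ 8.)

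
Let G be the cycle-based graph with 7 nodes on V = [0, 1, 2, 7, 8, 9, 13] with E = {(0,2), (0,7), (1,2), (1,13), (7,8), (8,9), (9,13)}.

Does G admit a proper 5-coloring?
A valid 5-coloring: color 1: [2, 7, 13]; color 2: [0, 1, 9]; color 3: [8].
(χ(G) = 3 ≤ 5.)

Yes, G is 5-colorable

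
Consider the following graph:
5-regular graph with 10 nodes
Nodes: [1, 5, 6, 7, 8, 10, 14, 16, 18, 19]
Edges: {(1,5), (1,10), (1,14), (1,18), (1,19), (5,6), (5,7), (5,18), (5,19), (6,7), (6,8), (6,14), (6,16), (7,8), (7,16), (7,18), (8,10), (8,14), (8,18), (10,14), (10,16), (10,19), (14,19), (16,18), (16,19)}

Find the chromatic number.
Clique number ω(G) = 4 (lower bound: χ ≥ ω).
The clique on [1, 10, 14, 19] has size 4, forcing χ ≥ 4, and the coloring below uses 4 colors, so χ(G) = 4.
A valid 4-coloring: color 1: [1, 8, 16]; color 2: [5, 10]; color 3: [6, 18, 19]; color 4: [7, 14].

χ(G) = 4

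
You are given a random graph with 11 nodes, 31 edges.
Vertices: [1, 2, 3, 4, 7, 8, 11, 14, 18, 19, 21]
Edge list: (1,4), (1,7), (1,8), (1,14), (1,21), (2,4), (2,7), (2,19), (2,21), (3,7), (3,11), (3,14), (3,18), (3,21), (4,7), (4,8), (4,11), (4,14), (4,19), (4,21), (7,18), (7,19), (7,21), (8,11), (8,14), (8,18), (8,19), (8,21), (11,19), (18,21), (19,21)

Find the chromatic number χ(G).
Clique number ω(G) = 5 (lower bound: χ ≥ ω).
The clique on [2, 4, 7, 19, 21] has size 5, forcing χ ≥ 5, and the coloring below uses 5 colors, so χ(G) = 5.
A valid 5-coloring: color 1: [11, 14, 21]; color 2: [4, 18]; color 3: [7, 8]; color 4: [1, 3, 19]; color 5: [2].

χ(G) = 5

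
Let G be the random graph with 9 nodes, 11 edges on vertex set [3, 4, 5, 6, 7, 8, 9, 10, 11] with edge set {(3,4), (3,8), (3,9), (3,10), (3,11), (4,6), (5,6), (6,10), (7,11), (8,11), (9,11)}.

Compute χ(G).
χ(G) = 3

Clique number ω(G) = 3 (lower bound: χ ≥ ω).
The clique on [3, 8, 11] has size 3, forcing χ ≥ 3, and the coloring below uses 3 colors, so χ(G) = 3.
A valid 3-coloring: color 1: [3, 6, 7]; color 2: [4, 5, 10, 11]; color 3: [8, 9].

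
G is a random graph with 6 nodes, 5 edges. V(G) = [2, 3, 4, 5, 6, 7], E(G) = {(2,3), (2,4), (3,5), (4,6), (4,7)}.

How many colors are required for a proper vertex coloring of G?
Clique number ω(G) = 2 (lower bound: χ ≥ ω).
The graph is bipartite (no odd cycle), so 2 colors suffice: χ(G) = 2.
A valid 2-coloring: color 1: [3, 4]; color 2: [2, 5, 6, 7].

χ(G) = 2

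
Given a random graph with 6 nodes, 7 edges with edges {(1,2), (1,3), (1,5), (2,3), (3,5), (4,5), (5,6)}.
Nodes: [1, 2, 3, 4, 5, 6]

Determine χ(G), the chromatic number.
χ(G) = 3

Clique number ω(G) = 3 (lower bound: χ ≥ ω).
The clique on [1, 2, 3] has size 3, forcing χ ≥ 3, and the coloring below uses 3 colors, so χ(G) = 3.
A valid 3-coloring: color 1: [2, 5]; color 2: [3, 4, 6]; color 3: [1].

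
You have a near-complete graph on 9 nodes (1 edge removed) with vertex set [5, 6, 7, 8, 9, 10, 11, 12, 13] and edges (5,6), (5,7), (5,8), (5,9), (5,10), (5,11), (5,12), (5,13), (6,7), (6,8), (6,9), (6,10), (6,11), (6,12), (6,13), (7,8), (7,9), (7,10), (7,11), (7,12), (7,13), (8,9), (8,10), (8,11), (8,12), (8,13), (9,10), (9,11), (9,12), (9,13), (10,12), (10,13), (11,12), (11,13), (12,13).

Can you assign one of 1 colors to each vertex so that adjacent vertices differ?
No, G is not 1-colorable

The clique on vertices [5, 6, 7, 8, 9, 10, 12, 13] has size 8 > 1, so it alone needs 8 colors.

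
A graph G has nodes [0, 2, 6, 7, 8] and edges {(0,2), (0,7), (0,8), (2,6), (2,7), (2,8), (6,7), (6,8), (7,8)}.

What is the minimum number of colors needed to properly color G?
Clique number ω(G) = 4 (lower bound: χ ≥ ω).
The clique on [0, 2, 7, 8] has size 4, forcing χ ≥ 4, and the coloring below uses 4 colors, so χ(G) = 4.
A valid 4-coloring: color 1: [2]; color 2: [7]; color 3: [8]; color 4: [0, 6].

χ(G) = 4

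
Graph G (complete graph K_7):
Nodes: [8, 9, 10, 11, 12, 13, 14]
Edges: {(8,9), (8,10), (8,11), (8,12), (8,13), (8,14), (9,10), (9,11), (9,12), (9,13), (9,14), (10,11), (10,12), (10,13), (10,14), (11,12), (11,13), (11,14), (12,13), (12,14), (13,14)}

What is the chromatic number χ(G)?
χ(G) = 7

Clique number ω(G) = 7 (lower bound: χ ≥ ω).
The clique on [8, 9, 10, 11, 12, 13, 14] has size 7, forcing χ ≥ 7, and the coloring below uses 7 colors, so χ(G) = 7.
A valid 7-coloring: color 1: [12]; color 2: [10]; color 3: [11]; color 4: [8]; color 5: [9]; color 6: [13]; color 7: [14].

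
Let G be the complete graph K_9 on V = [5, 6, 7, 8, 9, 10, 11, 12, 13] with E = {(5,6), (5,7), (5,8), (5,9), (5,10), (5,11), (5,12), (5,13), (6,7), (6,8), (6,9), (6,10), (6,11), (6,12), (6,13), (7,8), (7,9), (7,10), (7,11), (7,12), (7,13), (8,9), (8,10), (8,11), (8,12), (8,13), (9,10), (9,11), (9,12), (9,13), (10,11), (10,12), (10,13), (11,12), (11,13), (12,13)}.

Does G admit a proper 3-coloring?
No, G is not 3-colorable

The clique on vertices [5, 6, 7, 8, 9, 10, 11, 12, 13] has size 9 > 3, so it alone needs 9 colors.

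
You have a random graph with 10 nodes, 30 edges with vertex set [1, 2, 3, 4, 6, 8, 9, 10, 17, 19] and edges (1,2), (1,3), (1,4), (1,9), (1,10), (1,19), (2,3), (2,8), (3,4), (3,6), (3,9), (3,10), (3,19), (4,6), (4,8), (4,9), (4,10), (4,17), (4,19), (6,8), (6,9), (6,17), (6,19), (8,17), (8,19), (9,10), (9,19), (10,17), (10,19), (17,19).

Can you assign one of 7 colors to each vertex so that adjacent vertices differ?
A valid 7-coloring: color 1: [2, 4]; color 2: [19]; color 3: [3, 8]; color 4: [6, 10]; color 5: [9, 17]; color 6: [1].
(χ(G) = 6 ≤ 7.)

Yes, G is 7-colorable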